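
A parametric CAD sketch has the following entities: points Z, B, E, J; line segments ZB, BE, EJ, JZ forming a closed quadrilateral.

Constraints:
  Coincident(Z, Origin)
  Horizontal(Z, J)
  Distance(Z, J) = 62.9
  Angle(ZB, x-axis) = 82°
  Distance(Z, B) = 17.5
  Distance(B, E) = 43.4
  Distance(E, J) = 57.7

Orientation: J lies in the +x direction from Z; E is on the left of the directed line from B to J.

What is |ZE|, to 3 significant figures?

58.6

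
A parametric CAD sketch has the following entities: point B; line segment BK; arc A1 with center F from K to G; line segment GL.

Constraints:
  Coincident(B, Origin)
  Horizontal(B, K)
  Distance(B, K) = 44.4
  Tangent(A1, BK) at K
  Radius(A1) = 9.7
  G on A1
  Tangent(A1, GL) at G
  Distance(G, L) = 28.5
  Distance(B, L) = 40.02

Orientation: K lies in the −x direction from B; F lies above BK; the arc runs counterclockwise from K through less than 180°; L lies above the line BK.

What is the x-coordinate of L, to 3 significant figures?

-24.1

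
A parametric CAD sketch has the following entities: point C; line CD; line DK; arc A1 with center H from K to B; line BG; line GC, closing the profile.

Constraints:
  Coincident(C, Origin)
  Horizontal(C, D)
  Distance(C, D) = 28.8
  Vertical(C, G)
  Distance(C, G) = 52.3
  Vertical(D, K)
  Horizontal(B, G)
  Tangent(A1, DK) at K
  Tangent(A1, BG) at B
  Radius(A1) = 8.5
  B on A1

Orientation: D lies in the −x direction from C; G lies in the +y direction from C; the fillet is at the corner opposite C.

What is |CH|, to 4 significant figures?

48.28

C is at the origin; C and D share the same y with |CD| = 28.8 and D on the −x side, so D = (-28.80, 0.000). CG is vertical with |CG| = 52.3 and G on the +y side, so G = (0.000, 52.30). The virtual corner opposite C is at (-28.80, 52.30). The tangent condition forces HK to be normal to DK and tangency of A1 to BG means the radius HB is perpendicular to BG, with radius 8.5, so the center H sits 8.5 in from both sides at H = (-20.30, 43.80). Then |CH| = |H − C| = 48.28.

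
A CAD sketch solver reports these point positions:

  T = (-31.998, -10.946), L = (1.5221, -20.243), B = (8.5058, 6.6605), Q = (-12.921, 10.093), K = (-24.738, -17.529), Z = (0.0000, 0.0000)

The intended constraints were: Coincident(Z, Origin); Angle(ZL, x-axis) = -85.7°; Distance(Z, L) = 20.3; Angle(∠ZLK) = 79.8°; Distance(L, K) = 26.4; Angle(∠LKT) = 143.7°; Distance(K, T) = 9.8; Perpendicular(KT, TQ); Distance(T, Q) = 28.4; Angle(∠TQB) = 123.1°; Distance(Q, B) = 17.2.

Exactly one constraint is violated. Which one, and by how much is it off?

Distance(Q, B) = 17.2 — off by 4.50.

Z = (0.00, 0.00) ✓; ZL at -85.70° ✓; |ZL| = 20.30 ✓; ∠ZLK = 79.80° ✓; |LK| = 26.40 ✓; ∠LKT = 143.7° ✓; |KT| = 9.800 ✓; ∠(KT, TQ) = 90.00° ✓; |TQ| = 28.40 ✓; ∠TQB = 123.1° ✓; |QB| = 21.70 ✗.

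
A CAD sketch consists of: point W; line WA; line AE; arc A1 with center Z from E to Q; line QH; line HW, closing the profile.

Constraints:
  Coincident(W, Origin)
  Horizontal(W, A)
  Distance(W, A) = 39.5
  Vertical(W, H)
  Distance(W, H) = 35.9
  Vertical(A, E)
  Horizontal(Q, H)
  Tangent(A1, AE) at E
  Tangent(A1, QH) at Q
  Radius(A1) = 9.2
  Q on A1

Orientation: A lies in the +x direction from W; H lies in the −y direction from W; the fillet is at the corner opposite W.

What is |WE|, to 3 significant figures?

47.7

W is at the origin; WA is horizontal with |WA| = 39.5 and A on the +x side, so A = (39.5, 0.00). WH is vertical with |WH| = 35.9 and H on the −y side, so H = (0.00, -35.9). The virtual corner opposite W is at (39.5, -35.9). A1 meets AE tangentially, so ZE is at right angles to AE and A1 meets QH tangentially, so ZQ is at right angles to QH, with radius 9.2, so the center Z sits 9.2 in from both sides at Z = (30.3, -26.7). That places the tangent points at E = (39.5, -26.7) on AE and Q = (30.3, -35.9) on QH. Then |WE| = |E − W| = 47.7.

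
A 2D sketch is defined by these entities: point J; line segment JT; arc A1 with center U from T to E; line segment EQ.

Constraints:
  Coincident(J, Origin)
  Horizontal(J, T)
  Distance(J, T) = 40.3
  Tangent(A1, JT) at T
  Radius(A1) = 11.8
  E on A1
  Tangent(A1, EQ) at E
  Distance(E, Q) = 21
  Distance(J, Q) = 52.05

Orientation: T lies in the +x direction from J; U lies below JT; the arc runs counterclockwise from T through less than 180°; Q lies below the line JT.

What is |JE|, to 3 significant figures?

33.8

Checks: |UE| = 11.80 ✓; ∠(UE, EQ) = 90.00° ✓; |EQ| = 21.00 ✓; |JQ| = 52.05 ✓.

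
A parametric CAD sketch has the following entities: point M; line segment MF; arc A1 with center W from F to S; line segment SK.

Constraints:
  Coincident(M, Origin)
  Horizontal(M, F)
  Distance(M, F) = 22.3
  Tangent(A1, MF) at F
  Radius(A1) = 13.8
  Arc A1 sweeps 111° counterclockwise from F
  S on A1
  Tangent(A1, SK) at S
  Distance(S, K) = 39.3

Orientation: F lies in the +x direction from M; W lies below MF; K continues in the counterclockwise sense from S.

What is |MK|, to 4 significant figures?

60.21

M is at the origin; MF is horizontal with |MF| = 22.3 and F on the +x side, so F = (22.30, 0.000). A1 meets MF tangentially, so WF is at right angles to MF, so W = F + (0, -13.8) = (22.30, -13.80). On A1, F sits at bearing 90° from W; a 111° counterclockwise sweep puts S at bearing 201°, so S = W + 13.8·(cos 201°, sin 201°) = (9.417, -18.75). The tangent condition forces WS to be normal to SK, so SK runs along (−sin 201°, cos 201°); with |SK| = 39.3, K = (23.50, -55.44). Then |MK| = |K − M| = 60.21.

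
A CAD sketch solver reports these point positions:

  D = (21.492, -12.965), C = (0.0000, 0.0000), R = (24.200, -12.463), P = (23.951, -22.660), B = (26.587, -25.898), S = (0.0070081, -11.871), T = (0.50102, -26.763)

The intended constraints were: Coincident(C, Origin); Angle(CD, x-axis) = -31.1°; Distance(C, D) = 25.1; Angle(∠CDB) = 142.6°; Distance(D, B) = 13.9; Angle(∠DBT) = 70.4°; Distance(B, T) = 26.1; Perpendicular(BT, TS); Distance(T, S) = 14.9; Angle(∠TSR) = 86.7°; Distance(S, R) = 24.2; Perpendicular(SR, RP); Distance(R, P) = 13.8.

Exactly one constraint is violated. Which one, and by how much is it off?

Distance(R, P) = 13.8 — off by 3.60.

C = (0.00, 0.00) ✓; CD at -31.10° ✓; |CD| = 25.10 ✓; ∠CDB = 142.6° ✓; |DB| = 13.90 ✓; ∠DBT = 70.40° ✓; |BT| = 26.10 ✓; ∠(BT, TS) = 90.00° ✓; |TS| = 14.90 ✓; ∠TSR = 86.70° ✓; |SR| = 24.20 ✓; ∠(SR, RP) = 90.00° ✓; |RP| = 10.20 ✗.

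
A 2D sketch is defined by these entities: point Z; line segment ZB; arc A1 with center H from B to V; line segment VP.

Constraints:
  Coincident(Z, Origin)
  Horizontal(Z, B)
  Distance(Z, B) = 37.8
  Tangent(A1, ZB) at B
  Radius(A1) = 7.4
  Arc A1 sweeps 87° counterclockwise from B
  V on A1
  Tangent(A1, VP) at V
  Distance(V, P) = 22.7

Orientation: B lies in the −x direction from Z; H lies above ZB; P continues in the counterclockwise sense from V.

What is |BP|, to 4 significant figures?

30.90

Z is at the origin; ZB is horizontal with |ZB| = 37.8 and B on the −x side, so B = (-37.80, 0.000). A1 meets ZB tangentially, so HB is at right angles to ZB, so H = B + (0, 7.4) = (-37.80, 7.400). On A1, B sits at bearing -90° from H; an 87° counterclockwise sweep puts V at bearing -3°, so V = H + 7.4·(cos -3°, sin -3°) = (-30.41, 7.013). Since A1 is tangent to VP there, HV ⟂ VP, so VP runs along (−sin -3°, cos -3°); with |VP| = 22.7, P = (-29.22, 29.68). Then |BP| = |P − B| = 30.90.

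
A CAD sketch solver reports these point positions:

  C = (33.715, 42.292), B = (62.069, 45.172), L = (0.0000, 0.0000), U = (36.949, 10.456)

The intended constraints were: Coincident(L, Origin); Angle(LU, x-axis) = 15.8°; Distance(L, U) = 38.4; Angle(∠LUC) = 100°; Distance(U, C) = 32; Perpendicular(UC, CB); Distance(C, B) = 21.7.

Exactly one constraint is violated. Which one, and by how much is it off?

Distance(C, B) = 21.7 — off by 6.80.

L = (0.00, 0.00) ✓; LU at 15.80° ✓; |LU| = 38.40 ✓; ∠LUC = 100.0° ✓; |UC| = 32.00 ✓; ∠(UC, CB) = 90.00° ✓; |CB| = 28.50 ✗.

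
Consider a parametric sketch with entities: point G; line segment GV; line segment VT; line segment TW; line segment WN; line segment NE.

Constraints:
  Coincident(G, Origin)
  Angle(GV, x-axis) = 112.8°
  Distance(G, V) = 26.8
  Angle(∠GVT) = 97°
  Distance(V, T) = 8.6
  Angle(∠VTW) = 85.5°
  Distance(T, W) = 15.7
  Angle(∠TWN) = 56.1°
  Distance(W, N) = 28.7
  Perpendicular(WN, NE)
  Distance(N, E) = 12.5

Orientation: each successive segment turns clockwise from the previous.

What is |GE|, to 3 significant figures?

38.8

G is at the origin; GV runs at 112.8° with length 26.8, so V = (-10.4, 24.7). ∠GVT = 97.0° gives VT at 29.8° from the x-axis; with |VT| = 8.6, T = (-2.92, 29.0). ∠VTW = 85.5° gives TW at -64.7° from the x-axis; with |TW| = 15.7, W = (3.79, 14.8). ∠TWN = 56.1° gives WN at 171° from the x-axis; with |WN| = 28.7, N = (-24.6, 19.1). WN ⟂ NE, so NE runs at 81.4°; with |NE| = 12.5, E = (-22.7, 31.4). Then |GE| = |E − G| = 38.8.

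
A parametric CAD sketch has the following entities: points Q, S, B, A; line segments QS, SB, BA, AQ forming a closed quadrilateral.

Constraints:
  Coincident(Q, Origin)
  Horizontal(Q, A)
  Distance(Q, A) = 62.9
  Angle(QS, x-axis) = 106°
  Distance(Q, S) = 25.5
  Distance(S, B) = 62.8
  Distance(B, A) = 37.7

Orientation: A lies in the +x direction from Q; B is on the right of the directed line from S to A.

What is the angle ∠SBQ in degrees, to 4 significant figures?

14.77°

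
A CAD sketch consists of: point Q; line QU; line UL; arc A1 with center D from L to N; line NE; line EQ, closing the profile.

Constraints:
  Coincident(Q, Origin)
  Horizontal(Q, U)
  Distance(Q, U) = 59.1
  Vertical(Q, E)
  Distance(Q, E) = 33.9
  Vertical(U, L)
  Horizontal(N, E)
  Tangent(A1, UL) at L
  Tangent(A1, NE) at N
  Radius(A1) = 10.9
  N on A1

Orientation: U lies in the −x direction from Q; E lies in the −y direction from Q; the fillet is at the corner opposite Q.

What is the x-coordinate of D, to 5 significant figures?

-48.200

Q is at the origin; QU is horizontal with |QU| = 59.1 and U on the −x side, so U = (-59.100, 0.0000). Q and E share the same x with |QE| = 33.9 and E on the −y side, so E = (0.0000, -33.900). The virtual corner opposite Q is at (-59.100, -33.900). The tangent condition forces DL to be normal to UL and the tangent condition forces DN to be normal to NE, with radius 10.9, so the center D sits 10.9 in from both sides at D = (-48.200, -23.000). So D.x = -48.200.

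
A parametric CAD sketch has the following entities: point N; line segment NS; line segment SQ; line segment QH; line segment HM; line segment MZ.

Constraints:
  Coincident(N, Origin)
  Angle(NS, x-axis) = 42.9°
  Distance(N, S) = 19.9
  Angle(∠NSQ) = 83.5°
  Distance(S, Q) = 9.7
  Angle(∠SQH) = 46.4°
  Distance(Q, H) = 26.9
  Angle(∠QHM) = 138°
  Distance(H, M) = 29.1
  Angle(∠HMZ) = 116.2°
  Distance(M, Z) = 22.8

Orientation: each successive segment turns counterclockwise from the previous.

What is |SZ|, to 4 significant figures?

49.52

∠QHM = 138.0° gives HM at -45.00° from the x-axis; with |HM| = 29.1, M = (29.20, -27.58). ∠HMZ = 116.2° gives MZ at 18.80° from the x-axis; with |MZ| = 22.8, Z = (50.78, -20.23). Then |SZ| = |Z − S| = 49.52.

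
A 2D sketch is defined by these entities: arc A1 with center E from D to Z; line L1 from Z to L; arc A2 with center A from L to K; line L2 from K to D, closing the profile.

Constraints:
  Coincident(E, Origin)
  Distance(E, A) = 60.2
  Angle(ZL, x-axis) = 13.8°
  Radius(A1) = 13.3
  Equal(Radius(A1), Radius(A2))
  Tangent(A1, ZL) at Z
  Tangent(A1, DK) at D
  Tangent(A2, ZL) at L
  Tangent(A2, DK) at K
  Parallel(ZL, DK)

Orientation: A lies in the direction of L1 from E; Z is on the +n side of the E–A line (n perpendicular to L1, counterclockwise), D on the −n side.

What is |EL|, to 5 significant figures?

61.652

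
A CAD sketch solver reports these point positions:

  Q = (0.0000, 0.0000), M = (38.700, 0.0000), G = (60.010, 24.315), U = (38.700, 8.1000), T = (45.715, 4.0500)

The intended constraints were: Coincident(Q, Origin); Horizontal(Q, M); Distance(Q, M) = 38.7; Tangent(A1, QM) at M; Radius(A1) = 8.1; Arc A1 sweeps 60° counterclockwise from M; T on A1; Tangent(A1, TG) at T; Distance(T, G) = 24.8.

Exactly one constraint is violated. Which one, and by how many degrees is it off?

Tangent(A1, TG) at T — off by 5.20°.

Q = (0.00, 0.00) ✓; Q.y = 0.00, M.y = 0.00 ✓; |QM| = 38.70 ✓; ∠(UM, MQ) = 90.00° ✓; |UM| = 8.100 ✓; bearing(U→T) − bearing(U→M) = 60.00° ✓; |UT| = 8.100 ✓; ∠(UT, TG) = 95.20° ✗; |TG| = 24.80 ✓.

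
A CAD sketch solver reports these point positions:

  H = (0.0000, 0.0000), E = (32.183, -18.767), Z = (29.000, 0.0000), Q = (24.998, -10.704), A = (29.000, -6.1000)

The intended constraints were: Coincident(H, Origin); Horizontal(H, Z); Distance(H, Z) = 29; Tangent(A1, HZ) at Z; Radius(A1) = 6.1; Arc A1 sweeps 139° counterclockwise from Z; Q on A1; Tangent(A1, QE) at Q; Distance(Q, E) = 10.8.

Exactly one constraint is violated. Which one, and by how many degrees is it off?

Tangent(A1, QE) at Q — off by 7.30°.

H = (0.00, 0.00) ✓; H.y = 0.00, Z.y = 0.00 ✓; |HZ| = 29.00 ✓; ∠(AZ, ZH) = 90.00° ✓; |AZ| = 6.100 ✓; bearing(A→Q) − bearing(A→Z) = 139.0° ✓; |AQ| = 6.100 ✓; ∠(AQ, QE) = 97.30° ✗; |QE| = 10.80 ✓.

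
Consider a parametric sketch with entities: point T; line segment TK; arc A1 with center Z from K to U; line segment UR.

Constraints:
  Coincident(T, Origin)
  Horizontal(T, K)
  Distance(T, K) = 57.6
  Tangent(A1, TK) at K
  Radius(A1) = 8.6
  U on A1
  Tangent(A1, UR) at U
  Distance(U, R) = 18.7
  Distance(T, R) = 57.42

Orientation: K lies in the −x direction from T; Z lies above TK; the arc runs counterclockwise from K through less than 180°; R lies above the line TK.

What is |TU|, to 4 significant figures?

49.87

Checks: |ZK| = 8.600 ✓; |ZU| = 8.600 ✓; ∠(ZU, UR) = 90.00° ✓; |UR| = 18.70 ✓; |TR| = 57.42 ✓.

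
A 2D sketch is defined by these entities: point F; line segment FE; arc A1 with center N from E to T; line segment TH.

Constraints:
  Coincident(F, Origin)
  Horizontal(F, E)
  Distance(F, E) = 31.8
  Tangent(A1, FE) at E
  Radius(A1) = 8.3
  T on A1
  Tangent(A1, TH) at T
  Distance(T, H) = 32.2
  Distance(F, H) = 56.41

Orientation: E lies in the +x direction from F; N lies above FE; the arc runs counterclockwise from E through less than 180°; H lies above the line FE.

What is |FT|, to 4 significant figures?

41.00

Checks: F.y = 0.00, E.y = 0.00 ✓; ∠(NE, EF) = 90.00° ✓; |NT| = 8.300 ✓; ∠(NT, TH) = 90.00° ✓; |TH| = 32.20 ✓; |FH| = 56.41 ✓.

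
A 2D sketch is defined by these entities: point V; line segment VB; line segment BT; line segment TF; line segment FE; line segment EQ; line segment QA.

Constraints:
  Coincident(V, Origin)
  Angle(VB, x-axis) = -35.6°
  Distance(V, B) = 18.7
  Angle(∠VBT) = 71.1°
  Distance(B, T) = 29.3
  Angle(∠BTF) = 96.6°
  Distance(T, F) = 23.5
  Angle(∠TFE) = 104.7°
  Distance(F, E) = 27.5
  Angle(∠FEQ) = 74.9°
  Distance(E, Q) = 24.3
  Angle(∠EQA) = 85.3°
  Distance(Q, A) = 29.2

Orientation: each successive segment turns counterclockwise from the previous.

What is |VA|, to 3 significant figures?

28.4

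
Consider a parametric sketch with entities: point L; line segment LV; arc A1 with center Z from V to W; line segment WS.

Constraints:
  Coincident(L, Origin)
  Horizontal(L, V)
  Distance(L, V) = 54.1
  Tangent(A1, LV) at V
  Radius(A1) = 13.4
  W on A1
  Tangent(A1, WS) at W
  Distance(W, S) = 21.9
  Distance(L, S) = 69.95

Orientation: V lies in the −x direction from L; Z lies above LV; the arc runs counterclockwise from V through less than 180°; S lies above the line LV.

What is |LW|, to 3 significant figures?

49.2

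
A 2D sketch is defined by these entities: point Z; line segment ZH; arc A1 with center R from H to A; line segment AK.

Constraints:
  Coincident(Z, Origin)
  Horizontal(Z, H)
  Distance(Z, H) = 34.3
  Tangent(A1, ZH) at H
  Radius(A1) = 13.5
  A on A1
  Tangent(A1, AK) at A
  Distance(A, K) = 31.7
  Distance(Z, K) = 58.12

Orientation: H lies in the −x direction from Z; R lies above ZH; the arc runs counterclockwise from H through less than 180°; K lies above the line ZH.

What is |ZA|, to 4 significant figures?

28.35

Z is at the origin; ZH is horizontal with |ZH| = 34.3 and H on the −x side, so H = (-34.30, 0.000). Tangency of A1 to ZH means the radius RH is perpendicular to ZH, so R = H + (0, 13.5) = (-34.30, 13.50). Since RA ⟂ AK (tangency), |RK| = √(13.5² + 31.7²) = 34.45 regardless of where A sits on A1. So K lies on both circle(Z, 58.12) and circle(R, 34.45); the above-ZH intersection is K = (-32.88, 47.93). A is the foot of the tangent from K: A = (-21.67, 18.27).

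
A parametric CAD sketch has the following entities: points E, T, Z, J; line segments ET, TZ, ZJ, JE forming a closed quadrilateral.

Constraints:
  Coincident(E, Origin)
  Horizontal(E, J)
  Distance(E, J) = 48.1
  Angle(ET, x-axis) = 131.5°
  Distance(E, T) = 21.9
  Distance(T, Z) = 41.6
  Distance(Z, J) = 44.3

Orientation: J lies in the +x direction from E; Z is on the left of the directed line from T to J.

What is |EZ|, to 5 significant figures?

42.256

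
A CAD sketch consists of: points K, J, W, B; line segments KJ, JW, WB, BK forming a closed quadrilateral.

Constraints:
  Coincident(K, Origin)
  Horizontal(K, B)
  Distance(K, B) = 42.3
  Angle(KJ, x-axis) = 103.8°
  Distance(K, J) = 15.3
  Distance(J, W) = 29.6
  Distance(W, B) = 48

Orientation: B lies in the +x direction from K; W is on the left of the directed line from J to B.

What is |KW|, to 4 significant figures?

41.12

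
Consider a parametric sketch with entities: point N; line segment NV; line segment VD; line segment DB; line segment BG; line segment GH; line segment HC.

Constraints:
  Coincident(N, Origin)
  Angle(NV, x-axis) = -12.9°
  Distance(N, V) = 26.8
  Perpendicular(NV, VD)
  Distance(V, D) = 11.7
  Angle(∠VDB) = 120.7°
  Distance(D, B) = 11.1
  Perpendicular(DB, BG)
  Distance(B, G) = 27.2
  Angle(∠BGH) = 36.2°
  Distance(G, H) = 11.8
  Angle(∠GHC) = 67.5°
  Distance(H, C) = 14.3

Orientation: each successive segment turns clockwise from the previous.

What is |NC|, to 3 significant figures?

9.50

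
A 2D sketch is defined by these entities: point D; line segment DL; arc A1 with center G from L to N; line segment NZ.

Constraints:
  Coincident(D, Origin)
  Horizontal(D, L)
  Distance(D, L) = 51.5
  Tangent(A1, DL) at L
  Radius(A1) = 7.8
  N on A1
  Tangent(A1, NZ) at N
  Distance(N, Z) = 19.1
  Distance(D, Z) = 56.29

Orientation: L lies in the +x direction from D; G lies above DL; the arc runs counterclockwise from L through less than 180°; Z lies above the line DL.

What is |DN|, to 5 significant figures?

59.417

D is at the origin; D and L share the same y with |DL| = 51.5 and L on the +x side, so L = (51.500, 0.0000). A1 meets DL tangentially, so GL is at right angles to DL, so G = L + (0, 7.8) = (51.500, 7.8000). Since GN ⟂ NZ (tangency), |GZ| = √(7.8² + 19.1²) = 20.631 regardless of where N sits on A1. So Z lies on both circle(D, 56.29) and circle(G, 20.631); the above-DL intersection is Z = (48.694, 28.240). N is the foot of the tangent from Z: N = (58.253, 11.704).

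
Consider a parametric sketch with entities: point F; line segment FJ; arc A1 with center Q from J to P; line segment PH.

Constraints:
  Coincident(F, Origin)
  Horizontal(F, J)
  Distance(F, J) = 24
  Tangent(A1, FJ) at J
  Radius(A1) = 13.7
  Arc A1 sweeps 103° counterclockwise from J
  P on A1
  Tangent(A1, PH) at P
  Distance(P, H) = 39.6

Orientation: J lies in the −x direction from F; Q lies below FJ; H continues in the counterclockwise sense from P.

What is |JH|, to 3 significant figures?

55.5

F is at the origin; F and J share the same y with |FJ| = 24.0 and J on the −x side, so J = (-24.0, 0.00). Since A1 is tangent to FJ there, QJ ⟂ FJ, so Q = J + (0, -13.7) = (-24.0, -13.7). On A1, J sits at bearing 90° from Q; a 103° counterclockwise sweep puts P at bearing 193°, so P = Q + 13.7·(cos 193°, sin 193°) = (-37.3, -16.8). A1 meets PH tangentially, so QP is at right angles to PH, so PH runs along (−sin 193°, cos 193°); with |PH| = 39.6, H = (-28.4, -55.4). Then |JH| = |H − J| = 55.5.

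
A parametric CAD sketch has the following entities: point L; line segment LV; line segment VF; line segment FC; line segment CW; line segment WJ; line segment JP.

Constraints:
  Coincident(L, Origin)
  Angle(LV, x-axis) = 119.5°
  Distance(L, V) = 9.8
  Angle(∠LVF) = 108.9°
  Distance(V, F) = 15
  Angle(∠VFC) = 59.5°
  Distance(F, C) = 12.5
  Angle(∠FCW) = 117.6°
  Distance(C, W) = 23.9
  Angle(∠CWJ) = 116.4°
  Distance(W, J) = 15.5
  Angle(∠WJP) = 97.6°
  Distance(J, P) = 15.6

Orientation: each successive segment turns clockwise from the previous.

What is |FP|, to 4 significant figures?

26.31

L is at the origin; LV runs at 119.5° with length 9.8, so V = (-4.826, 8.529). ∠LVF = 108.9° gives VF at 48.40° from the x-axis; with |VF| = 15.0, F = (5.133, 19.75). ∠VFC = 59.5° gives FC at -72.10° from the x-axis; with |FC| = 12.5, C = (8.975, 7.852). ∠FCW = 117.6° gives CW at -134.5° from the x-axis; with |CW| = 23.9, W = (-7.777, -9.195). ∠CWJ = 116.4° gives WJ at 161.9° from the x-axis; with |WJ| = 15.5, J = (-22.51, -4.380). ∠WJP = 97.6° gives JP at 79.50° from the x-axis; with |JP| = 15.6, P = (-19.67, 10.96). Then |FP| = |P − F| = 26.31.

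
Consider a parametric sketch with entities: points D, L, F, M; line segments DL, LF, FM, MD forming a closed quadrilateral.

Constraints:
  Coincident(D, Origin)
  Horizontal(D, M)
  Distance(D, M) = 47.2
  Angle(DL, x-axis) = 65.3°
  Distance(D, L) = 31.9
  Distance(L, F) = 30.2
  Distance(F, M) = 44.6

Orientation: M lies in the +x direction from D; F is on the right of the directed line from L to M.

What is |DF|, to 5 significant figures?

2.7119

Checks: |LF| = 30.20 ✓; |FM| = 44.60 ✓.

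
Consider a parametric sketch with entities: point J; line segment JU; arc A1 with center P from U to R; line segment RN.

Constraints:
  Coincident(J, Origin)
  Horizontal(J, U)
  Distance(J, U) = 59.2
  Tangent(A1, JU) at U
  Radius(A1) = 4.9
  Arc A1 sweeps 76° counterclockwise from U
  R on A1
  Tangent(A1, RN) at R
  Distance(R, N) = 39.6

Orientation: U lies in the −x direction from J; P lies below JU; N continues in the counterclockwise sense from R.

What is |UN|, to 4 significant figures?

44.51

J is at the origin; J and U share the same y with |JU| = 59.2 and U on the −x side, so U = (-59.20, 0.000). A1 meets JU tangentially, so PU is at right angles to JU, so P = U + (0, -4.9) = (-59.20, -4.900). On A1, U sits at bearing 90° from P; a 76° counterclockwise sweep puts R at bearing 166°, so R = P + 4.9·(cos 166°, sin 166°) = (-63.95, -3.715). Since A1 is tangent to RN there, PR ⟂ RN, so RN runs along (−sin 166°, cos 166°); with |RN| = 39.6, N = (-73.53, -42.14). Then |UN| = |N − U| = 44.51.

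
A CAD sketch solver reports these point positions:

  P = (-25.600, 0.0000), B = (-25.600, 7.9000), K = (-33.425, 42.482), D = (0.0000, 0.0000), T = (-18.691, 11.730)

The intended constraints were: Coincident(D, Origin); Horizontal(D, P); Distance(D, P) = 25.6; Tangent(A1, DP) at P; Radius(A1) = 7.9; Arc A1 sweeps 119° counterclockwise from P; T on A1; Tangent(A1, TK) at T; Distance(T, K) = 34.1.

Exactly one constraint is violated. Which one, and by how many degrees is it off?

Tangent(A1, TK) at T — off by 3.40°.

D = (0.00, 0.00) ✓; D.y = 0.00, P.y = 0.00 ✓; |DP| = 25.60 ✓; ∠(BP, PD) = 90.00° ✓; |BP| = 7.900 ✓; bearing(B→T) − bearing(B→P) = 119.0° ✓; |BT| = 7.900 ✓; ∠(BT, TK) = 93.40° ✗; |TK| = 34.10 ✓.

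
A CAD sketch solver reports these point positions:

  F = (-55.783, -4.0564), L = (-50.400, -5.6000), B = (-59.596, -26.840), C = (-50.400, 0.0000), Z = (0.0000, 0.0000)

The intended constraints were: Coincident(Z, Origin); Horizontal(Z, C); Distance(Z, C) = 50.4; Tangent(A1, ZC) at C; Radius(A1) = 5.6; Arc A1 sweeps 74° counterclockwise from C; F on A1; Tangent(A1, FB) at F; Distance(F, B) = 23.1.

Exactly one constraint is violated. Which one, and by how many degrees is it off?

Tangent(A1, FB) at F — off by 6.50°.

Z = (0.00, 0.00) ✓; Z.y = 0.00, C.y = 0.00 ✓; |ZC| = 50.40 ✓; ∠(LC, CZ) = 90.00° ✓; |LC| = 5.600 ✓; bearing(L→F) − bearing(L→C) = 74.00° ✓; |LF| = 5.600 ✓; ∠(LF, FB) = 83.50° ✗; |FB| = 23.10 ✓.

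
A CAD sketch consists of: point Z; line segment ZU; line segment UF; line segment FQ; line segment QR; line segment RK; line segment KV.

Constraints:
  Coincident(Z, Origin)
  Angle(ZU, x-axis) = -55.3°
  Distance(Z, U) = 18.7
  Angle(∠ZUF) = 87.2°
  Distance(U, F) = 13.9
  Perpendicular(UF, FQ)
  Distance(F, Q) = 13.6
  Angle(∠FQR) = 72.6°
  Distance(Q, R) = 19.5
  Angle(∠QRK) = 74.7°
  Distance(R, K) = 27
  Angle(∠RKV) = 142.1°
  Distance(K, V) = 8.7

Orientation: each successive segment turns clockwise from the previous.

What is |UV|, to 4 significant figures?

25.40

∠QRK = 74.7° gives RK at -90.80° from the x-axis; with |RK| = 27.0, K = (10.16, -33.29). ∠RKV = 142.1° gives KV at -128.7° from the x-axis; with |KV| = 8.7, V = (4.720, -40.08). Then |UV| = |V − U| = 25.40.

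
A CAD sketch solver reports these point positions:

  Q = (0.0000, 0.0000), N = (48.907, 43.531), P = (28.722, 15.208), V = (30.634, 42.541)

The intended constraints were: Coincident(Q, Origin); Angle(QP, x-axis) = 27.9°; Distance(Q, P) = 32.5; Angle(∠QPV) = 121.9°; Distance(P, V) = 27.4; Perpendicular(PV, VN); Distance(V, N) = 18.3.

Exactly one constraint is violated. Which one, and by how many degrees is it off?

Perpendicular(PV, VN) — off by 7.10°.

Q = (0.00, 0.00) ✓; QP at 27.90° ✓; |QP| = 32.50 ✓; ∠QPV = 121.9° ✓; |PV| = 27.40 ✓; ∠(PV, VN) = 82.90° ✗; |VN| = 18.30 ✓.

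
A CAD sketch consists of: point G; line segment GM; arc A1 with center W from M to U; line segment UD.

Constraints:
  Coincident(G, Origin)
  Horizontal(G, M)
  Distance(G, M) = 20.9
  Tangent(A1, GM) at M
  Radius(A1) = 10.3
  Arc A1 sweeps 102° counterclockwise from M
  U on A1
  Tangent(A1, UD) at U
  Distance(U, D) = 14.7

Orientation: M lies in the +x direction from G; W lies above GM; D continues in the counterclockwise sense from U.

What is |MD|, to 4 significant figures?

27.72

G is at the origin; GM is horizontal with |GM| = 20.9 and M on the +x side, so M = (20.90, 0.000). Since A1 is tangent to GM there, WM ⟂ GM, so W = M + (0, 10.3) = (20.90, 10.30). On A1, M sits at bearing -90° from W; a 102° counterclockwise sweep puts U at bearing 12°, so U = W + 10.3·(cos 12°, sin 12°) = (30.97, 12.44). Since A1 is tangent to UD there, WU ⟂ UD, so UD runs along (−sin 12°, cos 12°); with |UD| = 14.7, D = (27.92, 26.82). Then |MD| = |D − M| = 27.72.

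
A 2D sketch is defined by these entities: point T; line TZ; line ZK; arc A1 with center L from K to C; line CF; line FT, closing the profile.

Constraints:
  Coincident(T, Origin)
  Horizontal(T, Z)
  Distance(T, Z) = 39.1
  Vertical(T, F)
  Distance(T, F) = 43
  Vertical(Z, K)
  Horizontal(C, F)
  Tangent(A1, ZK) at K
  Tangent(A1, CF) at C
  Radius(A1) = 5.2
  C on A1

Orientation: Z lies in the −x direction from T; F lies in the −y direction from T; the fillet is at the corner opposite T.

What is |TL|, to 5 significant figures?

50.775

T and F share the same x with |TF| = 43.0 and F on the −y side, so F = (0.0000, -43.000). The virtual corner opposite T is at (-39.100, -43.000). Tangency of A1 to ZK means the radius LK is perpendicular to ZK and tangency of A1 to CF means the radius LC is perpendicular to CF, with radius 5.2, so the center L sits 5.2 in from both sides at L = (-33.900, -37.800). Then |TL| = |L − T| = 50.775.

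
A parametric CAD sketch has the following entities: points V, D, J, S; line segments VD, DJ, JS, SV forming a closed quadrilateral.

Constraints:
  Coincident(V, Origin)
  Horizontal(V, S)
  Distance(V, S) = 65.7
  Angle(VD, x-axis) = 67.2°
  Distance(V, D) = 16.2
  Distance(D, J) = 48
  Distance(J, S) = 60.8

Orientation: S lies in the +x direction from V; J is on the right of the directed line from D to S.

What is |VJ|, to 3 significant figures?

35.4

Checks: |DJ| = 48.00 ✓; |JS| = 60.80 ✓.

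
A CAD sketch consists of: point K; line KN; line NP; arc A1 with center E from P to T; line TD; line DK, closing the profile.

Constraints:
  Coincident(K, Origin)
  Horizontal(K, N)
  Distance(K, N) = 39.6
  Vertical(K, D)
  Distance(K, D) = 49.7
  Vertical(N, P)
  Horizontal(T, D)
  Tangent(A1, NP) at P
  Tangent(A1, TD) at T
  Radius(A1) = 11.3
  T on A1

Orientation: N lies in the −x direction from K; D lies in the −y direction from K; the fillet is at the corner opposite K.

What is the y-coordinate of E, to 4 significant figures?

-38.40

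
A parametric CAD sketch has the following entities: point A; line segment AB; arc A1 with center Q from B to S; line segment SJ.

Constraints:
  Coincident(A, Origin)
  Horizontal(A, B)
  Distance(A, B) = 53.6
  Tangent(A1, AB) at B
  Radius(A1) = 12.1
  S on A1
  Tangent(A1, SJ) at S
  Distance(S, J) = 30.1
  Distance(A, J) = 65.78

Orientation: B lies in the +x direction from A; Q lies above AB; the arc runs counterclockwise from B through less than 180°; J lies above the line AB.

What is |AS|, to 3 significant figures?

66.6

Checks: |QS| = 12.10 ✓; ∠(QS, SJ) = 90.00° ✓; |SJ| = 30.10 ✓; |AJ| = 65.78 ✓.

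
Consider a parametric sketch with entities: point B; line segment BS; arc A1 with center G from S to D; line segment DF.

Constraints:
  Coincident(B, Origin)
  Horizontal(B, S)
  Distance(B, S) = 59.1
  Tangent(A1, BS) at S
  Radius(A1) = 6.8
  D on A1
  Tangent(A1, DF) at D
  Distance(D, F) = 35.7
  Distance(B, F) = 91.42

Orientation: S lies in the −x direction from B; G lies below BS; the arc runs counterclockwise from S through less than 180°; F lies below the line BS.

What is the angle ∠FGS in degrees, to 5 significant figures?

132.57°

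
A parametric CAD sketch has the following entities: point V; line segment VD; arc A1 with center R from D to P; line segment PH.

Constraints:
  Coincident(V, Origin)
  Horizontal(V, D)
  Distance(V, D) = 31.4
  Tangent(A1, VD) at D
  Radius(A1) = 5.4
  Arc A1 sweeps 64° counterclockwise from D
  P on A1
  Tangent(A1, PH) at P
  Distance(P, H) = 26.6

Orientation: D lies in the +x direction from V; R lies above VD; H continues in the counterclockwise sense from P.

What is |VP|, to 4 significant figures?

36.38

A1 meets VD tangentially, so RD is at right angles to VD, so R = D + (0, 5.4) = (31.40, 5.400). On A1, D sits at bearing -90° from R; a 64° counterclockwise sweep puts P at bearing -26°, so P = R + 5.4·(cos -26°, sin -26°) = (36.25, 3.033). Then |VP| = |P − V| = 36.38.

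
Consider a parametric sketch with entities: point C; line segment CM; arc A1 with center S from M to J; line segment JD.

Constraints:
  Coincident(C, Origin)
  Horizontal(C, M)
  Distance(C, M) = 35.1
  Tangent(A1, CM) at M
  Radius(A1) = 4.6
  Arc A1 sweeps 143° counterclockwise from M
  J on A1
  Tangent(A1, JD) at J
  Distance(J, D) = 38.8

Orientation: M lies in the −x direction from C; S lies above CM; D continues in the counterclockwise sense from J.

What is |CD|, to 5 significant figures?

70.777

On A1, M sits at bearing -90° from S; a 143° counterclockwise sweep puts J at bearing 53°, so J = S + 4.6·(cos 53°, sin 53°) = (-32.332, 8.2737). A1 meets JD tangentially, so SJ is at right angles to JD, so JD runs along (−sin 53°, cos 53°); with |JD| = 38.8, D = (-63.319, 31.624). Then |CD| = |D − C| = 70.777.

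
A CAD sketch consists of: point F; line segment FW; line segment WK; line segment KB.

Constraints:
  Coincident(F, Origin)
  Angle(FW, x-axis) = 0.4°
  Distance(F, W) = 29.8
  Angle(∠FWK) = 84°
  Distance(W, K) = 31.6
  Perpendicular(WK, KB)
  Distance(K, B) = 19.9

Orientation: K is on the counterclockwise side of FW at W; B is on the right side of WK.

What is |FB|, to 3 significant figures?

57.1

∠FWK = 84.0°, so WK runs at 0.4° + (180° − 84.0°) = 96.4° from the x-axis; with |WK| = 31.6, K = W + 31.6·(cos 96.4°, sin 96.4°) = (26.3, 31.6). WK is perpendicular to KB; with |KB| = 19.9 on the right of WK, B = K + 19.9·(0.994, 0.111) = (46.1, 33.8). Then |FB| = |B − F| = 57.1.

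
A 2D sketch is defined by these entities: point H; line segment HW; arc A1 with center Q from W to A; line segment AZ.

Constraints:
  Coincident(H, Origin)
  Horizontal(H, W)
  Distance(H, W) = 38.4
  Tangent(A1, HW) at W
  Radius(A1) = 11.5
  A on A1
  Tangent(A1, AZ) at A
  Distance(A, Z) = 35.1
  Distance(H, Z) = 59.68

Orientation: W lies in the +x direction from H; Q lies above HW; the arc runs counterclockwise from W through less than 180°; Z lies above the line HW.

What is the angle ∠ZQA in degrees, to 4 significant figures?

71.86°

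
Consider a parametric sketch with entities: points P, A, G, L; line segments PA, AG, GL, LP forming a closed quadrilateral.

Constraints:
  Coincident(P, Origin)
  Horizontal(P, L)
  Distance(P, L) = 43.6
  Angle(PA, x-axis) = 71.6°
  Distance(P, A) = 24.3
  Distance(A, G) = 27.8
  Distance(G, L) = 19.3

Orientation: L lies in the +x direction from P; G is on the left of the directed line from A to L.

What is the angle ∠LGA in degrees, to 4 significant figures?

129.1°

P is at the origin; P and L share the same y with |PL| = 43.6 and L in +x, so L = (43.6, 0). PA runs at 71.6° with |PA| = 24.3, so A = (7.670, 23.06). G is determined by |AG| = 27.8 and |GL| = 19.3 together: it lies at the intersection of circle(A, 27.8) and circle(L, 19.3). With |AL| = 42.69, the foot of the radical line on AL is 26.03 from A and the perpendicular offset is √(27.8² − 26.03²) = 9.748. Taking the left-of-AL solution: G = (34.85, 17.20).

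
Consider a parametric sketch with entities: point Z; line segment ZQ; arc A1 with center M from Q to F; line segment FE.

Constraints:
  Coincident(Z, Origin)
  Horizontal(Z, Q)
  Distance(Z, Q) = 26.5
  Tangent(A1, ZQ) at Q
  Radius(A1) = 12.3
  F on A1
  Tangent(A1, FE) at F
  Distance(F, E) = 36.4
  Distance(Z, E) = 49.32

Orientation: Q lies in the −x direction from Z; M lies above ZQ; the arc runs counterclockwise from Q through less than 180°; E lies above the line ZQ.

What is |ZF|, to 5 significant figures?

18.308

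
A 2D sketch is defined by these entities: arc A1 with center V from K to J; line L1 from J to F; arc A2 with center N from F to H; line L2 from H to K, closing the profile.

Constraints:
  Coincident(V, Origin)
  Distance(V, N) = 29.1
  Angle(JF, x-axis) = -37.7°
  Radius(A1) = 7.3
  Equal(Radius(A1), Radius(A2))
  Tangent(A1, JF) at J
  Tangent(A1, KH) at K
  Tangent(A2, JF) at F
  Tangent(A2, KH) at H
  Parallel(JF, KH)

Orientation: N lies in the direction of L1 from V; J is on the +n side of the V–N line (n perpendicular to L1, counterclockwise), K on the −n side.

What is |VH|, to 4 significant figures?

30.00

The slot axis is L1's direction at -37.7°, so u = (cos -37.7°, sin -37.7°) = (0.7912, -0.6115) and n = (−sin -37.7°, cos -37.7°) = (0.6115, 0.7912). V is at the origin and N lies 29.1 along u from V, so N = 29.1·u = (23.02, -17.80). Tangency of A1 to both parallel lines with radius 7.3 puts J and K at V ± 7.3·n: J = (4.464, 5.776), K = (-4.464, -5.776). Equal radii place F and H the same way about N: F = N + 7.3·n = (27.49, -12.02), H = N − 7.3·n = (18.56, -23.57). Then |VH| = |H − V| = 30.00.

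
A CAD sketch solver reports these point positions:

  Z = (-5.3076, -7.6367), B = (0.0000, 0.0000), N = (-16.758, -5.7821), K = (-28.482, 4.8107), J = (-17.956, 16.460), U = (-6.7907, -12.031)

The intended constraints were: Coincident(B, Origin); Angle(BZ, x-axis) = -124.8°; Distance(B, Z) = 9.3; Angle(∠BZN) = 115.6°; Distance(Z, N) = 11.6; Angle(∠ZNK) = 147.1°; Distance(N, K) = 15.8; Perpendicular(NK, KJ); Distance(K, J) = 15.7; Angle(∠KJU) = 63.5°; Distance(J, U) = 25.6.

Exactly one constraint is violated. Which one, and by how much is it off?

Distance(J, U) = 25.6 — off by 5.00.

B = (0.00, 0.00) ✓; BZ at -124.8° ✓; |BZ| = 9.300 ✓; ∠BZN = 115.6° ✓; |ZN| = 11.60 ✓; ∠ZNK = 147.1° ✓; |NK| = 15.80 ✓; ∠(NK, KJ) = 90.00° ✓; |KJ| = 15.70 ✓; ∠KJU = 63.50° ✓; |JU| = 30.60 ✗.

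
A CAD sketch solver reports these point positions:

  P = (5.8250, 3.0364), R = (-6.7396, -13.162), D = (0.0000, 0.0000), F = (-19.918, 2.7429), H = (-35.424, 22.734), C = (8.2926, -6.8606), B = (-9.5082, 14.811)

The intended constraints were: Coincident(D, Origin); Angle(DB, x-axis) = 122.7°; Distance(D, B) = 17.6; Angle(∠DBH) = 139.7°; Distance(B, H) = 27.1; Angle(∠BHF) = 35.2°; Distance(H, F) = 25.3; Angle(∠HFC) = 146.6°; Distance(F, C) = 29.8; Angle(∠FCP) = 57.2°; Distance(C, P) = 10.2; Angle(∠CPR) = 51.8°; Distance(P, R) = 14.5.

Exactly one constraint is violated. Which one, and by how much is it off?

Distance(P, R) = 14.5 — off by 6.00.

D = (0.00, 0.00) ✓; DB at 122.7° ✓; |DB| = 17.60 ✓; ∠DBH = 139.7° ✓; |BH| = 27.10 ✓; ∠BHF = 35.20° ✓; |HF| = 25.30 ✓; ∠HFC = 146.6° ✓; |FC| = 29.80 ✓; ∠FCP = 57.20° ✓; |CP| = 10.20 ✓; ∠CPR = 51.80° ✓; |PR| = 20.50 ✗.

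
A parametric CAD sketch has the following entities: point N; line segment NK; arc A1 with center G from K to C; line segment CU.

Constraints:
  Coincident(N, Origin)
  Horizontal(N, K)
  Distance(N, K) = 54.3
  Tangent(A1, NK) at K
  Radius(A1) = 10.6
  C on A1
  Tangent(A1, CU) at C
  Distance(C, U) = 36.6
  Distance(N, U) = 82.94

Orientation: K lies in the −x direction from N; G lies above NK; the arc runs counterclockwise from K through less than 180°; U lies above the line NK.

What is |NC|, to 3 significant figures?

49.2

N is at the origin; NK is horizontal with |NK| = 54.3 and K on the −x side, so K = (-54.3, 0.00). The tangent condition forces GK to be normal to NK, so G = K + (0, 10.6) = (-54.3, 10.6). Since GC ⟂ CU (tangency), |GU| = √(10.6² + 36.6²) = 38.1 regardless of where C sits on A1. So U lies on both circle(N, 82.94) and circle(G, 38.1); the above-NK intersection is U = (-69.2, 45.7). C is the foot of the tangent from U: C = (-46.1, 17.3).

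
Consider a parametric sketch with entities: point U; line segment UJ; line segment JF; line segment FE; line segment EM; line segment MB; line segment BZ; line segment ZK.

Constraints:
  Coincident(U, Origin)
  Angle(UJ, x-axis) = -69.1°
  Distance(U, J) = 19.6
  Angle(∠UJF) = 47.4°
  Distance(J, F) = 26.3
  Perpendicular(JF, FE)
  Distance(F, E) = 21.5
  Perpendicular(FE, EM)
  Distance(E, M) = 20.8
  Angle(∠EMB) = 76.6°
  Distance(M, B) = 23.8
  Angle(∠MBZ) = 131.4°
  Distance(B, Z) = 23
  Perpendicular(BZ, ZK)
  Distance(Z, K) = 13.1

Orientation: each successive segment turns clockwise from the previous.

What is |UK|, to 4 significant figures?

28.64

∠MBZ = 131.4° gives BZ at -173.7° from the x-axis; with |BZ| = 23.0, Z = (-26.71, -18.30). BZ ⟂ ZK, so ZK runs at 96.30°; with |ZK| = 13.1, K = (-28.15, -5.275). Then |UK| = |K − U| = 28.64.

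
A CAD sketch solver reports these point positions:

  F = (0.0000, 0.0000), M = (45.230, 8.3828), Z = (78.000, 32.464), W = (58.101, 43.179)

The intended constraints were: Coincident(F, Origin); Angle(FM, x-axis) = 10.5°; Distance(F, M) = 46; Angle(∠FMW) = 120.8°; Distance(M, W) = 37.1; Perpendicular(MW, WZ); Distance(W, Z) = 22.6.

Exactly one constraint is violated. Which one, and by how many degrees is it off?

Perpendicular(MW, WZ) — off by 8.00°.

F = (0.00, 0.00) ✓; FM at 10.50° ✓; |FM| = 46.00 ✓; ∠FMW = 120.8° ✓; |MW| = 37.10 ✓; ∠(MW, WZ) = 98.00° ✗; |WZ| = 22.60 ✓.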